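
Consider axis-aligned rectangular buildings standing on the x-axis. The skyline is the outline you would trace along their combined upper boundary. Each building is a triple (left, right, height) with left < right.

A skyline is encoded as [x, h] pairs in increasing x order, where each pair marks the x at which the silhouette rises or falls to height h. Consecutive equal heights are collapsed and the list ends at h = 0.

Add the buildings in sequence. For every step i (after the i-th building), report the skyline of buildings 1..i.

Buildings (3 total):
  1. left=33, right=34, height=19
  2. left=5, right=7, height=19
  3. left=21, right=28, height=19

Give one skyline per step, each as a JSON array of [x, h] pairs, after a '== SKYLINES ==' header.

== SKYLINES ==
[[33,19],[34,0]]
[[5,19],[7,0],[33,19],[34,0]]
[[5,19],[7,0],[21,19],[28,0],[33,19],[34,0]]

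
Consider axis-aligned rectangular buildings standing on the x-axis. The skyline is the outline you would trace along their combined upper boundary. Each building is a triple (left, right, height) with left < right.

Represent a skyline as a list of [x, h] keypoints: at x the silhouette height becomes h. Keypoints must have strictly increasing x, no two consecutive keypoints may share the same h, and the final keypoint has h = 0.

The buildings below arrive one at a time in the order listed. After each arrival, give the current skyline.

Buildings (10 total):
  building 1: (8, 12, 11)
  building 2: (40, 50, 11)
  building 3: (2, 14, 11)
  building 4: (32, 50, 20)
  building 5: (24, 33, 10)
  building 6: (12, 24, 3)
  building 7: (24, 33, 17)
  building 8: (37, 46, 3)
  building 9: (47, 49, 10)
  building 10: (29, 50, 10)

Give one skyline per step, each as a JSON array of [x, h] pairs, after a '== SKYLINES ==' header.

== SKYLINES ==
[[8,11],[12,0]]
[[8,11],[12,0],[40,11],[50,0]]
[[2,11],[14,0],[40,11],[50,0]]
[[2,11],[14,0],[32,20],[50,0]]
[[2,11],[14,0],[24,10],[32,20],[50,0]]
[[2,11],[14,3],[24,10],[32,20],[50,0]]
[[2,11],[14,3],[24,17],[32,20],[50,0]]
[[2,11],[14,3],[24,17],[32,20],[50,0]]
[[2,11],[14,3],[24,17],[32,20],[50,0]]
[[2,11],[14,3],[24,17],[32,20],[50,0]]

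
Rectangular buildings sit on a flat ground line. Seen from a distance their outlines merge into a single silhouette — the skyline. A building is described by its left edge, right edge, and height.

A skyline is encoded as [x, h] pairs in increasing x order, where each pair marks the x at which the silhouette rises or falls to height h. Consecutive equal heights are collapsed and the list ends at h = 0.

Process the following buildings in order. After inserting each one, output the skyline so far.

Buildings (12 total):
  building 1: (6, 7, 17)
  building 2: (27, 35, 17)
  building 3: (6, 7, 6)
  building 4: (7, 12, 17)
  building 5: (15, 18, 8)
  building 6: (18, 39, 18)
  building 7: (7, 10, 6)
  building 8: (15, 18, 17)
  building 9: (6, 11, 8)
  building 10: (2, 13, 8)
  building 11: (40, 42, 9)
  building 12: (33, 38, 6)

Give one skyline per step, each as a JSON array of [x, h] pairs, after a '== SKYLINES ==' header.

== SKYLINES ==
[[6,17],[7,0]]
[[6,17],[7,0],[27,17],[35,0]]
[[6,17],[7,0],[27,17],[35,0]]
[[6,17],[12,0],[27,17],[35,0]]
[[6,17],[12,0],[15,8],[18,0],[27,17],[35,0]]
[[6,17],[12,0],[15,8],[18,18],[39,0]]
[[6,17],[12,0],[15,8],[18,18],[39,0]]
[[6,17],[12,0],[15,17],[18,18],[39,0]]
[[6,17],[12,0],[15,17],[18,18],[39,0]]
[[2,8],[6,17],[12,8],[13,0],[15,17],[18,18],[39,0]]
[[2,8],[6,17],[12,8],[13,0],[15,17],[18,18],[39,0],[40,9],[42,0]]
[[2,8],[6,17],[12,8],[13,0],[15,17],[18,18],[39,0],[40,9],[42,0]]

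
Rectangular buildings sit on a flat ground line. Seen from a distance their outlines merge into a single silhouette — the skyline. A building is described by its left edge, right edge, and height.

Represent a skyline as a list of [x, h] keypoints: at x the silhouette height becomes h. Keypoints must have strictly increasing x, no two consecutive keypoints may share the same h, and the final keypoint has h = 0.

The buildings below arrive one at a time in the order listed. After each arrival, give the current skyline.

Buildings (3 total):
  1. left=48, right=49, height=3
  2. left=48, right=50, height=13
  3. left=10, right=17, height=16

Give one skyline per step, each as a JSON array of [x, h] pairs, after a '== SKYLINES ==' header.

== SKYLINES ==
[[48,3],[49,0]]
[[48,13],[50,0]]
[[10,16],[17,0],[48,13],[50,0]]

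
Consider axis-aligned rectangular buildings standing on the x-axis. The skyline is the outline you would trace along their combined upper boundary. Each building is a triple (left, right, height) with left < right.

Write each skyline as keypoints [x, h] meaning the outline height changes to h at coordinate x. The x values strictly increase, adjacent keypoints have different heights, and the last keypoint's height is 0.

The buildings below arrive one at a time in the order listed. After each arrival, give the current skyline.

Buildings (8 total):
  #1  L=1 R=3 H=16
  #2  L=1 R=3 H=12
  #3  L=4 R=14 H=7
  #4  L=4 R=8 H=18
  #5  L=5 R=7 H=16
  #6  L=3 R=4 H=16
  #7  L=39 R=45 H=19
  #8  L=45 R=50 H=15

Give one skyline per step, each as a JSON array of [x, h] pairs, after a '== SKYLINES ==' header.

== SKYLINES ==
[[1,16],[3,0]]
[[1,16],[3,0]]
[[1,16],[3,0],[4,7],[14,0]]
[[1,16],[3,0],[4,18],[8,7],[14,0]]
[[1,16],[3,0],[4,18],[8,7],[14,0]]
[[1,16],[4,18],[8,7],[14,0]]
[[1,16],[4,18],[8,7],[14,0],[39,19],[45,0]]
[[1,16],[4,18],[8,7],[14,0],[39,19],[45,15],[50,0]]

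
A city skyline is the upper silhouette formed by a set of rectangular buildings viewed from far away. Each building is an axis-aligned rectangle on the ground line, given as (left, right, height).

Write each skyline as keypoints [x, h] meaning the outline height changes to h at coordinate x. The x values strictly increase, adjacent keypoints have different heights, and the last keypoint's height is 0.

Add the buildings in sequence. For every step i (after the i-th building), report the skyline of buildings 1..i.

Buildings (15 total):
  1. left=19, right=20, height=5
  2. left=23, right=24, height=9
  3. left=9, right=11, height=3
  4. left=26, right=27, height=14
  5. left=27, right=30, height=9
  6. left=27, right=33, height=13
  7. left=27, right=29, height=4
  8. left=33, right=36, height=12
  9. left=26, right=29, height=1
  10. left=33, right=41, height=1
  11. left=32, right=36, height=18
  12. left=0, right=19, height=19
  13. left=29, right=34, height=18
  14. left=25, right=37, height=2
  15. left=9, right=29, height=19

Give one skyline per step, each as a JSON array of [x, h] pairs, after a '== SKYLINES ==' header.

== SKYLINES ==
[[19,5],[20,0]]
[[19,5],[20,0],[23,9],[24,0]]
[[9,3],[11,0],[19,5],[20,0],[23,9],[24,0]]
[[9,3],[11,0],[19,5],[20,0],[23,9],[24,0],[26,14],[27,0]]
[[9,3],[11,0],[19,5],[20,0],[23,9],[24,0],[26,14],[27,9],[30,0]]
[[9,3],[11,0],[19,5],[20,0],[23,9],[24,0],[26,14],[27,13],[33,0]]
[[9,3],[11,0],[19,5],[20,0],[23,9],[24,0],[26,14],[27,13],[33,0]]
[[9,3],[11,0],[19,5],[20,0],[23,9],[24,0],[26,14],[27,13],[33,12],[36,0]]
[[9,3],[11,0],[19,5],[20,0],[23,9],[24,0],[26,14],[27,13],[33,12],[36,0]]
[[9,3],[11,0],[19,5],[20,0],[23,9],[24,0],[26,14],[27,13],[33,12],[36,1],[41,0]]
[[9,3],[11,0],[19,5],[20,0],[23,9],[24,0],[26,14],[27,13],[32,18],[36,1],[41,0]]
[[0,19],[19,5],[20,0],[23,9],[24,0],[26,14],[27,13],[32,18],[36,1],[41,0]]
[[0,19],[19,5],[20,0],[23,9],[24,0],[26,14],[27,13],[29,18],[36,1],[41,0]]
[[0,19],[19,5],[20,0],[23,9],[24,0],[25,2],[26,14],[27,13],[29,18],[36,2],[37,1],[41,0]]
[[0,19],[29,18],[36,2],[37,1],[41,0]]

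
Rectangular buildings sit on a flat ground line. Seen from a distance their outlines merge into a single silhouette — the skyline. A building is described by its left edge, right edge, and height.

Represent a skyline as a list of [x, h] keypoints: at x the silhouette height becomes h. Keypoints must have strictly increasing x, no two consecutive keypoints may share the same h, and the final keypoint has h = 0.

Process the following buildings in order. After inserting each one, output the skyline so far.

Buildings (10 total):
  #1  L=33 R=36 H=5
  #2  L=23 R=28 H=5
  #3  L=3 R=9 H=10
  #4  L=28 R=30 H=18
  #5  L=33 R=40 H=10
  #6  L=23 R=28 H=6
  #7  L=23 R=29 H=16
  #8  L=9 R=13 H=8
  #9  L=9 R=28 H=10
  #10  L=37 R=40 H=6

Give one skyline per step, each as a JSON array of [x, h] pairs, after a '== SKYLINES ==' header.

== SKYLINES ==
[[33,5],[36,0]]
[[23,5],[28,0],[33,5],[36,0]]
[[3,10],[9,0],[23,5],[28,0],[33,5],[36,0]]
[[3,10],[9,0],[23,5],[28,18],[30,0],[33,5],[36,0]]
[[3,10],[9,0],[23,5],[28,18],[30,0],[33,10],[40,0]]
[[3,10],[9,0],[23,6],[28,18],[30,0],[33,10],[40,0]]
[[3,10],[9,0],[23,16],[28,18],[30,0],[33,10],[40,0]]
[[3,10],[9,8],[13,0],[23,16],[28,18],[30,0],[33,10],[40,0]]
[[3,10],[23,16],[28,18],[30,0],[33,10],[40,0]]
[[3,10],[23,16],[28,18],[30,0],[33,10],[40,0]]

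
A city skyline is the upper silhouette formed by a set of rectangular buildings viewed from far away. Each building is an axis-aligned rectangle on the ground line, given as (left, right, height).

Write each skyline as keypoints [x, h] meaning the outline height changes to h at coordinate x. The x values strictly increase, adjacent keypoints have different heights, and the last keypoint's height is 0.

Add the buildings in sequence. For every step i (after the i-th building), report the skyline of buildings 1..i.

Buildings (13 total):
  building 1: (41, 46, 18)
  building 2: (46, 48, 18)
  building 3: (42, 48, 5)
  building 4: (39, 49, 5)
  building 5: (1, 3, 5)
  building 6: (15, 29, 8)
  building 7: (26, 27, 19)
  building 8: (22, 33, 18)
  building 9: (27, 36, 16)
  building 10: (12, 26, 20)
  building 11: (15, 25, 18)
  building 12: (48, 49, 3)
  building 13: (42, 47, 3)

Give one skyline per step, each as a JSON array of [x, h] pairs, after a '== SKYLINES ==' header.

== SKYLINES ==
[[41,18],[46,0]]
[[41,18],[48,0]]
[[41,18],[48,0]]
[[39,5],[41,18],[48,5],[49,0]]
[[1,5],[3,0],[39,5],[41,18],[48,5],[49,0]]
[[1,5],[3,0],[15,8],[29,0],[39,5],[41,18],[48,5],[49,0]]
[[1,5],[3,0],[15,8],[26,19],[27,8],[29,0],[39,5],[41,18],[48,5],[49,0]]
[[1,5],[3,0],[15,8],[22,18],[26,19],[27,18],[33,0],[39,5],[41,18],[48,5],[49,0]]
[[1,5],[3,0],[15,8],[22,18],[26,19],[27,18],[33,16],[36,0],[39,5],[41,18],[48,5],[49,0]]
[[1,5],[3,0],[12,20],[26,19],[27,18],[33,16],[36,0],[39,5],[41,18],[48,5],[49,0]]
[[1,5],[3,0],[12,20],[26,19],[27,18],[33,16],[36,0],[39,5],[41,18],[48,5],[49,0]]
[[1,5],[3,0],[12,20],[26,19],[27,18],[33,16],[36,0],[39,5],[41,18],[48,5],[49,0]]
[[1,5],[3,0],[12,20],[26,19],[27,18],[33,16],[36,0],[39,5],[41,18],[48,5],[49,0]]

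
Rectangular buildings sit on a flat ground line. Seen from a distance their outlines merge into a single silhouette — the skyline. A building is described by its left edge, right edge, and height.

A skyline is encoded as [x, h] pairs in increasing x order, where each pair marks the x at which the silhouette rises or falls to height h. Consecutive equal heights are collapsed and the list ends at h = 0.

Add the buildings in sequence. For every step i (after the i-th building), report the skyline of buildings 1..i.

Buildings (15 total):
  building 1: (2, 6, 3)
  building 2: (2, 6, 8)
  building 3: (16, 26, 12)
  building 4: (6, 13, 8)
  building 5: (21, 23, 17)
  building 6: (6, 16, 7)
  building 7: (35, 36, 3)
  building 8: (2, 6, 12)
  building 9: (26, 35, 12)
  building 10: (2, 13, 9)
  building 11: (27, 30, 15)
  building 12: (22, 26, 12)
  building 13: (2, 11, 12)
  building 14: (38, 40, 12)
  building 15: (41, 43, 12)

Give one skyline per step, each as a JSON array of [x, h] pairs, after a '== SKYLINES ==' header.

== SKYLINES ==
[[2,3],[6,0]]
[[2,8],[6,0]]
[[2,8],[6,0],[16,12],[26,0]]
[[2,8],[13,0],[16,12],[26,0]]
[[2,8],[13,0],[16,12],[21,17],[23,12],[26,0]]
[[2,8],[13,7],[16,12],[21,17],[23,12],[26,0]]
[[2,8],[13,7],[16,12],[21,17],[23,12],[26,0],[35,3],[36,0]]
[[2,12],[6,8],[13,7],[16,12],[21,17],[23,12],[26,0],[35,3],[36,0]]
[[2,12],[6,8],[13,7],[16,12],[21,17],[23,12],[35,3],[36,0]]
[[2,12],[6,9],[13,7],[16,12],[21,17],[23,12],[35,3],[36,0]]
[[2,12],[6,9],[13,7],[16,12],[21,17],[23,12],[27,15],[30,12],[35,3],[36,0]]
[[2,12],[6,9],[13,7],[16,12],[21,17],[23,12],[27,15],[30,12],[35,3],[36,0]]
[[2,12],[11,9],[13,7],[16,12],[21,17],[23,12],[27,15],[30,12],[35,3],[36,0]]
[[2,12],[11,9],[13,7],[16,12],[21,17],[23,12],[27,15],[30,12],[35,3],[36,0],[38,12],[40,0]]
[[2,12],[11,9],[13,7],[16,12],[21,17],[23,12],[27,15],[30,12],[35,3],[36,0],[38,12],[40,0],[41,12],[43,0]]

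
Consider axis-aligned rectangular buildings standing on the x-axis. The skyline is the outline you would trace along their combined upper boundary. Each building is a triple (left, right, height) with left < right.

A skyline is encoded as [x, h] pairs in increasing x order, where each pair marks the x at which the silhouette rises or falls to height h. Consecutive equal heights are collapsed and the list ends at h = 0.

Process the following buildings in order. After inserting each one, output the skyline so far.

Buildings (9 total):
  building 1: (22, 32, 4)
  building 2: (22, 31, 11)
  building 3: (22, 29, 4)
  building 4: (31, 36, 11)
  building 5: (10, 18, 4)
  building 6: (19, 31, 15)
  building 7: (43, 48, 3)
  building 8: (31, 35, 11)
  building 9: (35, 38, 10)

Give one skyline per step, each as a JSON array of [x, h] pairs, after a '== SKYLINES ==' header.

== SKYLINES ==
[[22,4],[32,0]]
[[22,11],[31,4],[32,0]]
[[22,11],[31,4],[32,0]]
[[22,11],[36,0]]
[[10,4],[18,0],[22,11],[36,0]]
[[10,4],[18,0],[19,15],[31,11],[36,0]]
[[10,4],[18,0],[19,15],[31,11],[36,0],[43,3],[48,0]]
[[10,4],[18,0],[19,15],[31,11],[36,0],[43,3],[48,0]]
[[10,4],[18,0],[19,15],[31,11],[36,10],[38,0],[43,3],[48,0]]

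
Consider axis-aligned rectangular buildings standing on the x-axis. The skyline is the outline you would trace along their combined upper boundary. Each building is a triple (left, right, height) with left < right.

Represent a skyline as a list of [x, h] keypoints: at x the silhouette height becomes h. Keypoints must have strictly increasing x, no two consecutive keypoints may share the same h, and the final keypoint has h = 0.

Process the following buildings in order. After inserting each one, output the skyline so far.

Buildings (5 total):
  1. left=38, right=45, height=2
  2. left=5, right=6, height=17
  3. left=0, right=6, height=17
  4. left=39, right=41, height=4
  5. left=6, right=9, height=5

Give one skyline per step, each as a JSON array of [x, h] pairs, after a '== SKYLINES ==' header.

== SKYLINES ==
[[38,2],[45,0]]
[[5,17],[6,0],[38,2],[45,0]]
[[0,17],[6,0],[38,2],[45,0]]
[[0,17],[6,0],[38,2],[39,4],[41,2],[45,0]]
[[0,17],[6,5],[9,0],[38,2],[39,4],[41,2],[45,0]]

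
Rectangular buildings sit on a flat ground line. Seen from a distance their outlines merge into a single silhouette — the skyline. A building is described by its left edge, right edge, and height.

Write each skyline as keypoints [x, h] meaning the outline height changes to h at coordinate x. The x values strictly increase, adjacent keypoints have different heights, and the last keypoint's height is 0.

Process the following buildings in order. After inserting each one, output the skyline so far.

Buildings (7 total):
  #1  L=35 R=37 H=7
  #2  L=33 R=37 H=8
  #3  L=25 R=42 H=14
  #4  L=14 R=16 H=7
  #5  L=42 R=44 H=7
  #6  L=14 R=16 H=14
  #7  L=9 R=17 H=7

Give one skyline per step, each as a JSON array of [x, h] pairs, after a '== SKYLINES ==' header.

== SKYLINES ==
[[35,7],[37,0]]
[[33,8],[37,0]]
[[25,14],[42,0]]
[[14,7],[16,0],[25,14],[42,0]]
[[14,7],[16,0],[25,14],[42,7],[44,0]]
[[14,14],[16,0],[25,14],[42,7],[44,0]]
[[9,7],[14,14],[16,7],[17,0],[25,14],[42,7],[44,0]]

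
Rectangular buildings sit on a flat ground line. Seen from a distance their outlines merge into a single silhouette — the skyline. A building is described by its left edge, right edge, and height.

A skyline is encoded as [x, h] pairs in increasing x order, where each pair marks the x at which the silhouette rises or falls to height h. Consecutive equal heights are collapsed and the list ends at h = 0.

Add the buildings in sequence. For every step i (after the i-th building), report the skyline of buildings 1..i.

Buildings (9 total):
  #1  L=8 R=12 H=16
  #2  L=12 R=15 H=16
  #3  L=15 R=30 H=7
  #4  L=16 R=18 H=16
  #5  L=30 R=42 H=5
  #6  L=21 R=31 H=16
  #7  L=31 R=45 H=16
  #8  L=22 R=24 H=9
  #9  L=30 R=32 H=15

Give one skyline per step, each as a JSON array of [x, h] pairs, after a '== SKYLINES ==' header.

== SKYLINES ==
[[8,16],[12,0]]
[[8,16],[15,0]]
[[8,16],[15,7],[30,0]]
[[8,16],[15,7],[16,16],[18,7],[30,0]]
[[8,16],[15,7],[16,16],[18,7],[30,5],[42,0]]
[[8,16],[15,7],[16,16],[18,7],[21,16],[31,5],[42,0]]
[[8,16],[15,7],[16,16],[18,7],[21,16],[45,0]]
[[8,16],[15,7],[16,16],[18,7],[21,16],[45,0]]
[[8,16],[15,7],[16,16],[18,7],[21,16],[45,0]]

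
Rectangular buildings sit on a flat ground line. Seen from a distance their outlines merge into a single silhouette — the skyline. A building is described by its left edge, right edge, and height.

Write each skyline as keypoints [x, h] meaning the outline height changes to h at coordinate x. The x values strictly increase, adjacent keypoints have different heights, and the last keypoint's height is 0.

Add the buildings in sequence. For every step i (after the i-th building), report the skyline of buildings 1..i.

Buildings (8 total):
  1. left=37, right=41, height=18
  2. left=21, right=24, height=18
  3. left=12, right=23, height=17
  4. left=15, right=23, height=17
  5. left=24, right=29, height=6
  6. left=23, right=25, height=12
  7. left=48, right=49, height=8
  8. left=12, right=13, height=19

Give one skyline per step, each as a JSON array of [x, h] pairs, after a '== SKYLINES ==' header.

== SKYLINES ==
[[37,18],[41,0]]
[[21,18],[24,0],[37,18],[41,0]]
[[12,17],[21,18],[24,0],[37,18],[41,0]]
[[12,17],[21,18],[24,0],[37,18],[41,0]]
[[12,17],[21,18],[24,6],[29,0],[37,18],[41,0]]
[[12,17],[21,18],[24,12],[25,6],[29,0],[37,18],[41,0]]
[[12,17],[21,18],[24,12],[25,6],[29,0],[37,18],[41,0],[48,8],[49,0]]
[[12,19],[13,17],[21,18],[24,12],[25,6],[29,0],[37,18],[41,0],[48,8],[49,0]]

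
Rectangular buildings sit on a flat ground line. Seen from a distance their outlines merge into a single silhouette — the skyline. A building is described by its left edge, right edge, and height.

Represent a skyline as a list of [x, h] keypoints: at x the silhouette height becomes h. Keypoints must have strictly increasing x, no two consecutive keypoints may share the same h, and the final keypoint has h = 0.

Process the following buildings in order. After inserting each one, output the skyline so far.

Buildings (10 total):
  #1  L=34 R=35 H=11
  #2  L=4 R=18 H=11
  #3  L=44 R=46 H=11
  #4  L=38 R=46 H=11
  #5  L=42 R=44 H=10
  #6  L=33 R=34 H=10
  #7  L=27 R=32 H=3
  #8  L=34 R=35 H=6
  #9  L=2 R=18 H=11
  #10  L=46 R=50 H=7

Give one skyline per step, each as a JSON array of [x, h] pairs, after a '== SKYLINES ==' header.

== SKYLINES ==
[[34,11],[35,0]]
[[4,11],[18,0],[34,11],[35,0]]
[[4,11],[18,0],[34,11],[35,0],[44,11],[46,0]]
[[4,11],[18,0],[34,11],[35,0],[38,11],[46,0]]
[[4,11],[18,0],[34,11],[35,0],[38,11],[46,0]]
[[4,11],[18,0],[33,10],[34,11],[35,0],[38,11],[46,0]]
[[4,11],[18,0],[27,3],[32,0],[33,10],[34,11],[35,0],[38,11],[46,0]]
[[4,11],[18,0],[27,3],[32,0],[33,10],[34,11],[35,0],[38,11],[46,0]]
[[2,11],[18,0],[27,3],[32,0],[33,10],[34,11],[35,0],[38,11],[46,0]]
[[2,11],[18,0],[27,3],[32,0],[33,10],[34,11],[35,0],[38,11],[46,7],[50,0]]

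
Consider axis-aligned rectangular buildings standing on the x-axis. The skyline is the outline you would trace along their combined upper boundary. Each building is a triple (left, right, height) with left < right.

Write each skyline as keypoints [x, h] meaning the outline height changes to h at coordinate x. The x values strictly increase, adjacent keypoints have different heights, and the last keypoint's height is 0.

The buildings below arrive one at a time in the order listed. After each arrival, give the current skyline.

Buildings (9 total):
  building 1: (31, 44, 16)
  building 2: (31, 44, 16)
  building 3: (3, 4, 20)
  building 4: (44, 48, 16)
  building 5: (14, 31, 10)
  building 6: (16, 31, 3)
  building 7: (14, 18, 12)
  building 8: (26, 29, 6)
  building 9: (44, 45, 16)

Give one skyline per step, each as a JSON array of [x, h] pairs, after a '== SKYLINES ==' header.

== SKYLINES ==
[[31,16],[44,0]]
[[31,16],[44,0]]
[[3,20],[4,0],[31,16],[44,0]]
[[3,20],[4,0],[31,16],[48,0]]
[[3,20],[4,0],[14,10],[31,16],[48,0]]
[[3,20],[4,0],[14,10],[31,16],[48,0]]
[[3,20],[4,0],[14,12],[18,10],[31,16],[48,0]]
[[3,20],[4,0],[14,12],[18,10],[31,16],[48,0]]
[[3,20],[4,0],[14,12],[18,10],[31,16],[48,0]]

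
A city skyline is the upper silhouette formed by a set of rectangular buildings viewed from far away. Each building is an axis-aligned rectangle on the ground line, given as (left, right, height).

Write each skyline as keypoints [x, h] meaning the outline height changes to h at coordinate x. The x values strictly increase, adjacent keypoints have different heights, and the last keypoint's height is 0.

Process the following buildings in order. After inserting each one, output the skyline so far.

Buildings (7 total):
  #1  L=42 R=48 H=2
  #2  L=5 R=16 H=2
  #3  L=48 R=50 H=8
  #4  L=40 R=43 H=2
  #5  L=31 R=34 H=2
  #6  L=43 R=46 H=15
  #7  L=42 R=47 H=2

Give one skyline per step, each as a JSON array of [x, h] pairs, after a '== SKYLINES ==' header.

== SKYLINES ==
[[42,2],[48,0]]
[[5,2],[16,0],[42,2],[48,0]]
[[5,2],[16,0],[42,2],[48,8],[50,0]]
[[5,2],[16,0],[40,2],[48,8],[50,0]]
[[5,2],[16,0],[31,2],[34,0],[40,2],[48,8],[50,0]]
[[5,2],[16,0],[31,2],[34,0],[40,2],[43,15],[46,2],[48,8],[50,0]]
[[5,2],[16,0],[31,2],[34,0],[40,2],[43,15],[46,2],[48,8],[50,0]]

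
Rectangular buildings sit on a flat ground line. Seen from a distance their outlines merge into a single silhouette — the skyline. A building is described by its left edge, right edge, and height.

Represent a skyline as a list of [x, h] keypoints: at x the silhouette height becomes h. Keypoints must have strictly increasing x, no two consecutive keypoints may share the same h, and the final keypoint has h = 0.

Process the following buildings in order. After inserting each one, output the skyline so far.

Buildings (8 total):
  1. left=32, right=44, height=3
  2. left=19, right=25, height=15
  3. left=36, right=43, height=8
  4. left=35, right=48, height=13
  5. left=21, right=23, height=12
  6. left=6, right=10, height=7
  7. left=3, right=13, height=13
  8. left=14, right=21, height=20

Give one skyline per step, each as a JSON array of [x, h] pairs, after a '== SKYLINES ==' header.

== SKYLINES ==
[[32,3],[44,0]]
[[19,15],[25,0],[32,3],[44,0]]
[[19,15],[25,0],[32,3],[36,8],[43,3],[44,0]]
[[19,15],[25,0],[32,3],[35,13],[48,0]]
[[19,15],[25,0],[32,3],[35,13],[48,0]]
[[6,7],[10,0],[19,15],[25,0],[32,3],[35,13],[48,0]]
[[3,13],[13,0],[19,15],[25,0],[32,3],[35,13],[48,0]]
[[3,13],[13,0],[14,20],[21,15],[25,0],[32,3],[35,13],[48,0]]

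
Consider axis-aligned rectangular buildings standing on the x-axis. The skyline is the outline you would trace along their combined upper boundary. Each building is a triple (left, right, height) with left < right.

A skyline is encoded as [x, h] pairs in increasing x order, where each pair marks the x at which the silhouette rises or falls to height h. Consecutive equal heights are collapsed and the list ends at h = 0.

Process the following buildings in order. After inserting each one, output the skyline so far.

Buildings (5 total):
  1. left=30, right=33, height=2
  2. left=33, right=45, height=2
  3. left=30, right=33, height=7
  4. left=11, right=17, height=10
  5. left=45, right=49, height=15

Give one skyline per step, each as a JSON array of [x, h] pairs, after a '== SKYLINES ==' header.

== SKYLINES ==
[[30,2],[33,0]]
[[30,2],[45,0]]
[[30,7],[33,2],[45,0]]
[[11,10],[17,0],[30,7],[33,2],[45,0]]
[[11,10],[17,0],[30,7],[33,2],[45,15],[49,0]]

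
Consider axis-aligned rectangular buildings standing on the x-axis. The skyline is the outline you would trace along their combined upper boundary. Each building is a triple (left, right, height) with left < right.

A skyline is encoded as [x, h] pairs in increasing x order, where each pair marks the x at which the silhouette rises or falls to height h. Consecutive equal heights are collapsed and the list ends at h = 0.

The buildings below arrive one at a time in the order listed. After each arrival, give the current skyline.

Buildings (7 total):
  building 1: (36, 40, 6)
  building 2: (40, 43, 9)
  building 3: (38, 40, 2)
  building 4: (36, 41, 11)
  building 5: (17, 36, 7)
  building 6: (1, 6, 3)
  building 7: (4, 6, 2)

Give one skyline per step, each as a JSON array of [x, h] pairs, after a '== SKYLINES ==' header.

== SKYLINES ==
[[36,6],[40,0]]
[[36,6],[40,9],[43,0]]
[[36,6],[40,9],[43,0]]
[[36,11],[41,9],[43,0]]
[[17,7],[36,11],[41,9],[43,0]]
[[1,3],[6,0],[17,7],[36,11],[41,9],[43,0]]
[[1,3],[6,0],[17,7],[36,11],[41,9],[43,0]]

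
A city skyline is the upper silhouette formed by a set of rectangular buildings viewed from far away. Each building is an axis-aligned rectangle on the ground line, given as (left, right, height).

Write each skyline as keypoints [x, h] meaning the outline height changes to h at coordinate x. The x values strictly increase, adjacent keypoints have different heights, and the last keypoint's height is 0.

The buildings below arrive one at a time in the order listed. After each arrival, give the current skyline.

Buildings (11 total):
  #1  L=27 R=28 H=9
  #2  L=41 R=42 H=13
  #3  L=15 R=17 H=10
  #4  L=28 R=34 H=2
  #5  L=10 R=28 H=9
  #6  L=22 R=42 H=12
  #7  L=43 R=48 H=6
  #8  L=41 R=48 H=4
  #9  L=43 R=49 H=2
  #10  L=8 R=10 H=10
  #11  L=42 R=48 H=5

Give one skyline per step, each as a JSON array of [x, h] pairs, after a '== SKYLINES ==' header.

== SKYLINES ==
[[27,9],[28,0]]
[[27,9],[28,0],[41,13],[42,0]]
[[15,10],[17,0],[27,9],[28,0],[41,13],[42,0]]
[[15,10],[17,0],[27,9],[28,2],[34,0],[41,13],[42,0]]
[[10,9],[15,10],[17,9],[28,2],[34,0],[41,13],[42,0]]
[[10,9],[15,10],[17,9],[22,12],[41,13],[42,0]]
[[10,9],[15,10],[17,9],[22,12],[41,13],[42,0],[43,6],[48,0]]
[[10,9],[15,10],[17,9],[22,12],[41,13],[42,4],[43,6],[48,0]]
[[10,9],[15,10],[17,9],[22,12],[41,13],[42,4],[43,6],[48,2],[49,0]]
[[8,10],[10,9],[15,10],[17,9],[22,12],[41,13],[42,4],[43,6],[48,2],[49,0]]
[[8,10],[10,9],[15,10],[17,9],[22,12],[41,13],[42,5],[43,6],[48,2],[49,0]]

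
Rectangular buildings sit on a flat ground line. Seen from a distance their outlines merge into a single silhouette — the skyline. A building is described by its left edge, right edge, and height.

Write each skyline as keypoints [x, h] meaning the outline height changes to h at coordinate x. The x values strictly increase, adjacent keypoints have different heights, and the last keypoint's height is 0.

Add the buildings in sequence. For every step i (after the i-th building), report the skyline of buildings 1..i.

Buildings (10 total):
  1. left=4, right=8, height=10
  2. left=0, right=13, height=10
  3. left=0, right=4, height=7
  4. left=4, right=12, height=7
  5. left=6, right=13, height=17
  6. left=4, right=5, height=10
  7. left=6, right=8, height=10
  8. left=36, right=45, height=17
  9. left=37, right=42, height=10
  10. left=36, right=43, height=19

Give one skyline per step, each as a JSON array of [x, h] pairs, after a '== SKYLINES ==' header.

== SKYLINES ==
[[4,10],[8,0]]
[[0,10],[13,0]]
[[0,10],[13,0]]
[[0,10],[13,0]]
[[0,10],[6,17],[13,0]]
[[0,10],[6,17],[13,0]]
[[0,10],[6,17],[13,0]]
[[0,10],[6,17],[13,0],[36,17],[45,0]]
[[0,10],[6,17],[13,0],[36,17],[45,0]]
[[0,10],[6,17],[13,0],[36,19],[43,17],[45,0]]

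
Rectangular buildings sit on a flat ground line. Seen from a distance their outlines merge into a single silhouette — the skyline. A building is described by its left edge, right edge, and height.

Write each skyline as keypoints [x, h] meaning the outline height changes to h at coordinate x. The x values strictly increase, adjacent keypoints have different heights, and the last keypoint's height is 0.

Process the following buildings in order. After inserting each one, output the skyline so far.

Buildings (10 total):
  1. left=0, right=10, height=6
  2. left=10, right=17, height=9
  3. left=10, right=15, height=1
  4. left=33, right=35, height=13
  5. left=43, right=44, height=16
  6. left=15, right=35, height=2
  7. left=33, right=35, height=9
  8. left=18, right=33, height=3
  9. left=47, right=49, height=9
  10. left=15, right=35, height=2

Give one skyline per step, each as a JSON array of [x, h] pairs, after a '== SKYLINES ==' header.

== SKYLINES ==
[[0,6],[10,0]]
[[0,6],[10,9],[17,0]]
[[0,6],[10,9],[17,0]]
[[0,6],[10,9],[17,0],[33,13],[35,0]]
[[0,6],[10,9],[17,0],[33,13],[35,0],[43,16],[44,0]]
[[0,6],[10,9],[17,2],[33,13],[35,0],[43,16],[44,0]]
[[0,6],[10,9],[17,2],[33,13],[35,0],[43,16],[44,0]]
[[0,6],[10,9],[17,2],[18,3],[33,13],[35,0],[43,16],[44,0]]
[[0,6],[10,9],[17,2],[18,3],[33,13],[35,0],[43,16],[44,0],[47,9],[49,0]]
[[0,6],[10,9],[17,2],[18,3],[33,13],[35,0],[43,16],[44,0],[47,9],[49,0]]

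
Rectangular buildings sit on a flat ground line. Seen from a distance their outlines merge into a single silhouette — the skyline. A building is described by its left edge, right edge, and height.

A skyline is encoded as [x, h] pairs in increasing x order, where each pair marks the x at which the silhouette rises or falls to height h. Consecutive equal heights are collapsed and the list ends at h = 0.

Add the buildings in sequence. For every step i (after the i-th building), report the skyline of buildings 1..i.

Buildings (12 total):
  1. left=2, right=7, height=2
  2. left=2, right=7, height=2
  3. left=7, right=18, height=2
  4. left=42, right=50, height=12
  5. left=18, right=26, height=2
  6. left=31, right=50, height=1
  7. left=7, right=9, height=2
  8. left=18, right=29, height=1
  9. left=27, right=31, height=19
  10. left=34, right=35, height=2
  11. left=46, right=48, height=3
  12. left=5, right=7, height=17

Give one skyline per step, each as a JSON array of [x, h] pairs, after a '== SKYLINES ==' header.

== SKYLINES ==
[[2,2],[7,0]]
[[2,2],[7,0]]
[[2,2],[18,0]]
[[2,2],[18,0],[42,12],[50,0]]
[[2,2],[26,0],[42,12],[50,0]]
[[2,2],[26,0],[31,1],[42,12],[50,0]]
[[2,2],[26,0],[31,1],[42,12],[50,0]]
[[2,2],[26,1],[29,0],[31,1],[42,12],[50,0]]
[[2,2],[26,1],[27,19],[31,1],[42,12],[50,0]]
[[2,2],[26,1],[27,19],[31,1],[34,2],[35,1],[42,12],[50,0]]
[[2,2],[26,1],[27,19],[31,1],[34,2],[35,1],[42,12],[50,0]]
[[2,2],[5,17],[7,2],[26,1],[27,19],[31,1],[34,2],[35,1],[42,12],[50,0]]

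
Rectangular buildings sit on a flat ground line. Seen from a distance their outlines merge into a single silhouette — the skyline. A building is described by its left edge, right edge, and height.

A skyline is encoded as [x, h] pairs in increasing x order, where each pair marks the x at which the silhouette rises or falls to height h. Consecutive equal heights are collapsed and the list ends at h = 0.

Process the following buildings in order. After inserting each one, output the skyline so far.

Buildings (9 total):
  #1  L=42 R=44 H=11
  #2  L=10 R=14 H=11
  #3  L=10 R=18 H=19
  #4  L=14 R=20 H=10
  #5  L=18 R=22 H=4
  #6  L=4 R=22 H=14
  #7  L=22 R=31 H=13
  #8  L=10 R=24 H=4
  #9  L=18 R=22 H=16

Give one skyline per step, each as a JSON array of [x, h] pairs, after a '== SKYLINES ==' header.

== SKYLINES ==
[[42,11],[44,0]]
[[10,11],[14,0],[42,11],[44,0]]
[[10,19],[18,0],[42,11],[44,0]]
[[10,19],[18,10],[20,0],[42,11],[44,0]]
[[10,19],[18,10],[20,4],[22,0],[42,11],[44,0]]
[[4,14],[10,19],[18,14],[22,0],[42,11],[44,0]]
[[4,14],[10,19],[18,14],[22,13],[31,0],[42,11],[44,0]]
[[4,14],[10,19],[18,14],[22,13],[31,0],[42,11],[44,0]]
[[4,14],[10,19],[18,16],[22,13],[31,0],[42,11],[44,0]]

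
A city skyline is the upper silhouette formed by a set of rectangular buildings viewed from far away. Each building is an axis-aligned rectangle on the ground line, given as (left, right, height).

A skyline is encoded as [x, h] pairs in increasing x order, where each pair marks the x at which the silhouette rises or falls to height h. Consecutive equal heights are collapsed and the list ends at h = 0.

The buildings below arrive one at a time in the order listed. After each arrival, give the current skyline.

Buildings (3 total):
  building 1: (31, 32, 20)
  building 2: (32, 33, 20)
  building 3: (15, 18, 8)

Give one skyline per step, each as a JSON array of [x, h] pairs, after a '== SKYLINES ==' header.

== SKYLINES ==
[[31,20],[32,0]]
[[31,20],[33,0]]
[[15,8],[18,0],[31,20],[33,0]]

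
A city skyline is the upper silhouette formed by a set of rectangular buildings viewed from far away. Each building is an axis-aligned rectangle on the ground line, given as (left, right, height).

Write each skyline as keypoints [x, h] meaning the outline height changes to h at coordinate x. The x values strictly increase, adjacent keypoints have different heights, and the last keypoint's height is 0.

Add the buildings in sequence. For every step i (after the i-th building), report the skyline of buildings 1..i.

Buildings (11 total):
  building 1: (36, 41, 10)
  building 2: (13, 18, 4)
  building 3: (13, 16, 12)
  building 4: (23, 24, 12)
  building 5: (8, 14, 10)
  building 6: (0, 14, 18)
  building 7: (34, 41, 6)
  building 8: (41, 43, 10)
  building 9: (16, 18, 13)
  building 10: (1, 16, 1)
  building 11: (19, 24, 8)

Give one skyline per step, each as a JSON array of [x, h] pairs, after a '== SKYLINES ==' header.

== SKYLINES ==
[[36,10],[41,0]]
[[13,4],[18,0],[36,10],[41,0]]
[[13,12],[16,4],[18,0],[36,10],[41,0]]
[[13,12],[16,4],[18,0],[23,12],[24,0],[36,10],[41,0]]
[[8,10],[13,12],[16,4],[18,0],[23,12],[24,0],[36,10],[41,0]]
[[0,18],[14,12],[16,4],[18,0],[23,12],[24,0],[36,10],[41,0]]
[[0,18],[14,12],[16,4],[18,0],[23,12],[24,0],[34,6],[36,10],[41,0]]
[[0,18],[14,12],[16,4],[18,0],[23,12],[24,0],[34,6],[36,10],[43,0]]
[[0,18],[14,12],[16,13],[18,0],[23,12],[24,0],[34,6],[36,10],[43,0]]
[[0,18],[14,12],[16,13],[18,0],[23,12],[24,0],[34,6],[36,10],[43,0]]
[[0,18],[14,12],[16,13],[18,0],[19,8],[23,12],[24,0],[34,6],[36,10],[43,0]]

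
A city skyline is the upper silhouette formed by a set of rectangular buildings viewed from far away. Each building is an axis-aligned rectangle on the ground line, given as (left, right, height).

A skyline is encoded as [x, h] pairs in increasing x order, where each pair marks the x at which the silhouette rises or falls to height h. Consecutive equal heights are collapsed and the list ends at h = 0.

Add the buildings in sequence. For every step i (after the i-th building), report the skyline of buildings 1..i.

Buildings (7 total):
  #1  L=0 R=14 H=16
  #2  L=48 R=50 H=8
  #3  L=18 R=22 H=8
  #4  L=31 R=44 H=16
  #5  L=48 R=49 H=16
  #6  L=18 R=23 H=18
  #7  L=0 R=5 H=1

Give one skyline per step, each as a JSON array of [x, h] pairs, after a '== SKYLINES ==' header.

== SKYLINES ==
[[0,16],[14,0]]
[[0,16],[14,0],[48,8],[50,0]]
[[0,16],[14,0],[18,8],[22,0],[48,8],[50,0]]
[[0,16],[14,0],[18,8],[22,0],[31,16],[44,0],[48,8],[50,0]]
[[0,16],[14,0],[18,8],[22,0],[31,16],[44,0],[48,16],[49,8],[50,0]]
[[0,16],[14,0],[18,18],[23,0],[31,16],[44,0],[48,16],[49,8],[50,0]]
[[0,16],[14,0],[18,18],[23,0],[31,16],[44,0],[48,16],[49,8],[50,0]]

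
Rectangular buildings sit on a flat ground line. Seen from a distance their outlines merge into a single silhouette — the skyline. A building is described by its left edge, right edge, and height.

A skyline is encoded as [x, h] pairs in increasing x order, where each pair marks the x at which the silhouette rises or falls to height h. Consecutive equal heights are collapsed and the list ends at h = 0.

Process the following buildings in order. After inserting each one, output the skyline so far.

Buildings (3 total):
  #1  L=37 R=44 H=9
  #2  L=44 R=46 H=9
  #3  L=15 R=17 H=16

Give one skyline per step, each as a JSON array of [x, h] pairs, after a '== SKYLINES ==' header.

== SKYLINES ==
[[37,9],[44,0]]
[[37,9],[46,0]]
[[15,16],[17,0],[37,9],[46,0]]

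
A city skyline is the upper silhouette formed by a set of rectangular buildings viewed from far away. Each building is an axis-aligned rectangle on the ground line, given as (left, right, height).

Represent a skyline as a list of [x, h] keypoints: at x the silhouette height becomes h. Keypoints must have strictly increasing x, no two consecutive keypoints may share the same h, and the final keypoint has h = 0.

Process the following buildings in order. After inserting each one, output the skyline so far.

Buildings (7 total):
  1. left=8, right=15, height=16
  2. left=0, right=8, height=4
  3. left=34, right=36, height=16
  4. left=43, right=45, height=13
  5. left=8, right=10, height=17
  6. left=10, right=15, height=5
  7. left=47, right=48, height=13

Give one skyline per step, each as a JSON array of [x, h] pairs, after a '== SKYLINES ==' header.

== SKYLINES ==
[[8,16],[15,0]]
[[0,4],[8,16],[15,0]]
[[0,4],[8,16],[15,0],[34,16],[36,0]]
[[0,4],[8,16],[15,0],[34,16],[36,0],[43,13],[45,0]]
[[0,4],[8,17],[10,16],[15,0],[34,16],[36,0],[43,13],[45,0]]
[[0,4],[8,17],[10,16],[15,0],[34,16],[36,0],[43,13],[45,0]]
[[0,4],[8,17],[10,16],[15,0],[34,16],[36,0],[43,13],[45,0],[47,13],[48,0]]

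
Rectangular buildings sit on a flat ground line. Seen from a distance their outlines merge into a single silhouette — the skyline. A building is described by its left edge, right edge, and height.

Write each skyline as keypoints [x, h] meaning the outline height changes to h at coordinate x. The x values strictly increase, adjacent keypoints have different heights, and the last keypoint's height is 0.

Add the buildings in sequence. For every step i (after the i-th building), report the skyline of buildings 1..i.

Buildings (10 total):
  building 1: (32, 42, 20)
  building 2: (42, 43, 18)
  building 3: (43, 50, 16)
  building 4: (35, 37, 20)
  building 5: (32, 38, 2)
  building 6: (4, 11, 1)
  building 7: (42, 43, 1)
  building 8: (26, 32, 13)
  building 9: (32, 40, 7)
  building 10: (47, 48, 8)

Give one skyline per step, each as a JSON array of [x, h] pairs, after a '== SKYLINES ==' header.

== SKYLINES ==
[[32,20],[42,0]]
[[32,20],[42,18],[43,0]]
[[32,20],[42,18],[43,16],[50,0]]
[[32,20],[42,18],[43,16],[50,0]]
[[32,20],[42,18],[43,16],[50,0]]
[[4,1],[11,0],[32,20],[42,18],[43,16],[50,0]]
[[4,1],[11,0],[32,20],[42,18],[43,16],[50,0]]
[[4,1],[11,0],[26,13],[32,20],[42,18],[43,16],[50,0]]
[[4,1],[11,0],[26,13],[32,20],[42,18],[43,16],[50,0]]
[[4,1],[11,0],[26,13],[32,20],[42,18],[43,16],[50,0]]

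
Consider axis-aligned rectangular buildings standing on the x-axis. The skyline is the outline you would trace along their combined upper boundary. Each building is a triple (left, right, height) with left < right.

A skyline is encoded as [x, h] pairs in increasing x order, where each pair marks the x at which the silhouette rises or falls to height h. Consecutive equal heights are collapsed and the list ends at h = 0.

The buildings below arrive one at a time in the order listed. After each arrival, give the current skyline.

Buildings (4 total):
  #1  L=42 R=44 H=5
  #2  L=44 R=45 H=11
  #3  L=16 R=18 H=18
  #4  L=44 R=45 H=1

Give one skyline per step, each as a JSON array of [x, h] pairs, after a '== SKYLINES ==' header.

== SKYLINES ==
[[42,5],[44,0]]
[[42,5],[44,11],[45,0]]
[[16,18],[18,0],[42,5],[44,11],[45,0]]
[[16,18],[18,0],[42,5],[44,11],[45,0]]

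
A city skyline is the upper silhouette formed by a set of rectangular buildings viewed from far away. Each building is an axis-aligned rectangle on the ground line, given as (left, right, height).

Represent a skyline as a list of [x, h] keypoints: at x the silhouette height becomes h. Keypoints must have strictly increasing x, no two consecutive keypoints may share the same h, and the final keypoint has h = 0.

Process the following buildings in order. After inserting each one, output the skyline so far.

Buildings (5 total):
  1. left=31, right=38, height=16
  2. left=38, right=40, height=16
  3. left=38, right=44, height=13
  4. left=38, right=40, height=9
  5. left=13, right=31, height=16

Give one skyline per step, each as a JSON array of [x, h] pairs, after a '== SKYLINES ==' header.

== SKYLINES ==
[[31,16],[38,0]]
[[31,16],[40,0]]
[[31,16],[40,13],[44,0]]
[[31,16],[40,13],[44,0]]
[[13,16],[40,13],[44,0]]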